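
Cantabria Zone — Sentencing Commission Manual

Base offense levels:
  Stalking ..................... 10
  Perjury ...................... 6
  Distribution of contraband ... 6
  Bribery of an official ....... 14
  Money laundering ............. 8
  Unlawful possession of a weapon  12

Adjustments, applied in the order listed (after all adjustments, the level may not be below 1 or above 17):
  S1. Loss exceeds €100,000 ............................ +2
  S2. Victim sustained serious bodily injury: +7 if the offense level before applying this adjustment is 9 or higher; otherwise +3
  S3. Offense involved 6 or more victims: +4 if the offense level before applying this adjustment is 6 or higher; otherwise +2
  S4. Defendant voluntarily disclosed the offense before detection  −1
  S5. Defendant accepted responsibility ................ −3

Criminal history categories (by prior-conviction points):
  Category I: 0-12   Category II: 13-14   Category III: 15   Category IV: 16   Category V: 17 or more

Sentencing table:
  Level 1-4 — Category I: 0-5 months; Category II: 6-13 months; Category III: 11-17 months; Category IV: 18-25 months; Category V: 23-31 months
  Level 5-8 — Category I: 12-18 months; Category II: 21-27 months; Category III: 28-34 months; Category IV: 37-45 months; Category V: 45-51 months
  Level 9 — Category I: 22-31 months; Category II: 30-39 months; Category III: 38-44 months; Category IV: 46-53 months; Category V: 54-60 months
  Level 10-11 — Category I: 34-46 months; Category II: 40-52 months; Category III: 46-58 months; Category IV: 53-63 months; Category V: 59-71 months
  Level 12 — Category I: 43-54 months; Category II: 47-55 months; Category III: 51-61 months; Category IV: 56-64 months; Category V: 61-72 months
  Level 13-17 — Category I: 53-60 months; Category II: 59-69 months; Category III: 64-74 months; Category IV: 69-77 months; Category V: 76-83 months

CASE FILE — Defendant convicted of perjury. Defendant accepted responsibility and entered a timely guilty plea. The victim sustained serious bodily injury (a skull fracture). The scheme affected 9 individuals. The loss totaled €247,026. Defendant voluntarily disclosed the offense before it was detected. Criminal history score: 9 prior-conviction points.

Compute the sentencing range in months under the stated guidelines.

Base offense level for perjury: 6.
S1 applies: 6 + 2 = 8.
S2 applies (level before this adjustment is 8 < 9, so +3): 8 + 3 = 11.
S3 applies (level before this adjustment is 11 ≥ 6, so +4): 11 + 4 = 15.
S4 applies: 15 − 1 = 14.
S5 applies: 14 − 3 = 11.
Final offense level: 11.
Criminal history: 9 prior points → Category I (0-12).
Level 11 falls in the 10-11 band.
Grid: Level 10-11 × Category I = 34-46 months.

34-46 months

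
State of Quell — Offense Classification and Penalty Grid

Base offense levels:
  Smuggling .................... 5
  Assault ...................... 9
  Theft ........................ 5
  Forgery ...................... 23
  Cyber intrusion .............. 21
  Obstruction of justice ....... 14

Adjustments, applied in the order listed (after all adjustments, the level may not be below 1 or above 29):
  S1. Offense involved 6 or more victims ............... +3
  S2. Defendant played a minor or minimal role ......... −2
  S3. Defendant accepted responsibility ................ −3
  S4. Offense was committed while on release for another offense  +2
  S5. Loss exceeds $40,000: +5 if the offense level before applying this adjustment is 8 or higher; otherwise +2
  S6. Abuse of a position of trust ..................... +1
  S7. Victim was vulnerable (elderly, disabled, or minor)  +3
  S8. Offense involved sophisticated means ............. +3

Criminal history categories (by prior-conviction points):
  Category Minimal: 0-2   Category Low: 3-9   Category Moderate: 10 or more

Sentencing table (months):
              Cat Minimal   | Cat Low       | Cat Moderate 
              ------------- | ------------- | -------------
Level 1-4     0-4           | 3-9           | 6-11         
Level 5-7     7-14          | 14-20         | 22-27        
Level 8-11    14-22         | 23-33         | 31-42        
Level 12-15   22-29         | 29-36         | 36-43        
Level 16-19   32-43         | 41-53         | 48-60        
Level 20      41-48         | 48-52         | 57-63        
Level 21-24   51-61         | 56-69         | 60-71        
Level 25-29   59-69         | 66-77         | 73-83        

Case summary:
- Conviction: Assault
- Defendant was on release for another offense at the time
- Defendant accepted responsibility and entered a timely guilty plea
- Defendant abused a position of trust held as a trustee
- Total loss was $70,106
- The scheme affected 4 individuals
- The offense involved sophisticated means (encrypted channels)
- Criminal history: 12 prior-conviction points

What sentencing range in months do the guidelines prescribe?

Base offense level for assault: 9.
S1 does not apply.
S2 does not apply.
S3 applies: 9 − 3 = 6.
S4 applies: 6 + 2 = 8.
S5 applies (level before this adjustment is 8 ≥ 8, so +5): 8 + 5 = 13.
S6 applies: 13 + 1 = 14.
S8 applies: 14 + 3 = 17.
Final offense level: 17.
Criminal history: 12 prior points → Category Moderate (10+).
Level 17 falls in the 16-19 band.
Grid: Level 16-19 × Category Moderate = 48-60 months.

48-60 months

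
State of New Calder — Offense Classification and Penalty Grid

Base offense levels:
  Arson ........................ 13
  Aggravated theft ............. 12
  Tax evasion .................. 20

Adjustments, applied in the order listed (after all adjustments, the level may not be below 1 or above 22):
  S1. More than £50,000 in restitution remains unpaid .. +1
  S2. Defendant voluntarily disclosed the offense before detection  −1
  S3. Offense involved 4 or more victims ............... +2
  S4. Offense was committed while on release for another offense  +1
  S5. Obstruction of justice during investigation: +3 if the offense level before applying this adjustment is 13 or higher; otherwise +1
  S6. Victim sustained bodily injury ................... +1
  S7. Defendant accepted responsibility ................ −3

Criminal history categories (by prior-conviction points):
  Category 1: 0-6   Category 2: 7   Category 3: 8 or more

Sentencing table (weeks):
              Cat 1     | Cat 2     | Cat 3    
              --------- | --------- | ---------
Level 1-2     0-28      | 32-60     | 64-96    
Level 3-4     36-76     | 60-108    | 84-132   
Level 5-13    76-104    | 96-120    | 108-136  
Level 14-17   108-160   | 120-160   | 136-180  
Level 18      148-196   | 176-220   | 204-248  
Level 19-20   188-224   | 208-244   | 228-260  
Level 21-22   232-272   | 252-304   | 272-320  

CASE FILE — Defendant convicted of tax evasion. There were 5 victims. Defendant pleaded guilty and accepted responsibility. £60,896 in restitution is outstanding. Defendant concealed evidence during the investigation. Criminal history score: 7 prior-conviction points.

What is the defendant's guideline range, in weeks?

252-304 weeks

Base offense level for tax evasion: 20.
S1 applies: 20 + 1 = 21.
S2 does not apply.
S3 applies: 21 + 2 = 23.
S4 does not apply.
S5 applies (level before this adjustment is 23 ≥ 13, so +3): 23 + 3 = 26.
S6 does not apply.
S7 applies: 26 − 3 = 23.
Level 23 exceeds the maximum of 22; capped at 22.
Final offense level: 22.
Criminal history: 7 prior points → Category 2 (7).
Level 22 falls in the 21-22 band.
Grid: Level 21-22 × Category 2 = 252-304 weeks.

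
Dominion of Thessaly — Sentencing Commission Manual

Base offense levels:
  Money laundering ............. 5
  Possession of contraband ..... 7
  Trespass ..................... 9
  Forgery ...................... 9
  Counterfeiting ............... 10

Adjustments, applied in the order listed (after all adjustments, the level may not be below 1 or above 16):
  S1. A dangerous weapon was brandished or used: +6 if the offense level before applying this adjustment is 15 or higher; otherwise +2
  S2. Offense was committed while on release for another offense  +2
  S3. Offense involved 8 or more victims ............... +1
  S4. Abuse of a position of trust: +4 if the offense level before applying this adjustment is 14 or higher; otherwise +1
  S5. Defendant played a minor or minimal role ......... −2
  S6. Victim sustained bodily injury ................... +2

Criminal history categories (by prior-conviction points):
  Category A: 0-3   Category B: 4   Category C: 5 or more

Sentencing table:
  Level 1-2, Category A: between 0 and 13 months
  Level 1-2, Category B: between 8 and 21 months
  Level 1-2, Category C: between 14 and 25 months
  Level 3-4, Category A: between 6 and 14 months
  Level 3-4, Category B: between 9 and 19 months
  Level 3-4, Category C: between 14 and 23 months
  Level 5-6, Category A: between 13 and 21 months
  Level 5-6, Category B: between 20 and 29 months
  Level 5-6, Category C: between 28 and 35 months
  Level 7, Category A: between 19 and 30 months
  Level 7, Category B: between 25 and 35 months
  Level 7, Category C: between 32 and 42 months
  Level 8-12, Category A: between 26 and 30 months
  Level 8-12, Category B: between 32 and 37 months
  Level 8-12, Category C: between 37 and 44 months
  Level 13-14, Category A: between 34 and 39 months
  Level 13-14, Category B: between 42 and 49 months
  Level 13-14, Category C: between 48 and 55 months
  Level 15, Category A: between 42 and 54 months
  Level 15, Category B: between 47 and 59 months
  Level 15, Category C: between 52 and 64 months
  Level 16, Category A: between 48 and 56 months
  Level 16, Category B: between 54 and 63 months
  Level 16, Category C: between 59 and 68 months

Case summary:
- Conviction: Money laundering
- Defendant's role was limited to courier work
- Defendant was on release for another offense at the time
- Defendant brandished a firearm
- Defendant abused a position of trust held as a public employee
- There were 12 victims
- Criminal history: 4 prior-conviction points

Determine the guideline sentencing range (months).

32-37 months

Base offense level for money laundering: 5.
S1 applies (level before this adjustment is 5 < 15, so +2): 5 + 2 = 7.
S2 applies: 7 + 2 = 9.
S3 applies: 9 + 1 = 10.
S4 applies (level before this adjustment is 10 < 14, so +1): 10 + 1 = 11.
S5 applies: 11 − 2 = 9.
Final offense level: 9.
Criminal history: 4 prior points → Category B (4).
Level 9 falls in the 8-12 band.
Grid: Level 8-12 × Category B = 32-37 months.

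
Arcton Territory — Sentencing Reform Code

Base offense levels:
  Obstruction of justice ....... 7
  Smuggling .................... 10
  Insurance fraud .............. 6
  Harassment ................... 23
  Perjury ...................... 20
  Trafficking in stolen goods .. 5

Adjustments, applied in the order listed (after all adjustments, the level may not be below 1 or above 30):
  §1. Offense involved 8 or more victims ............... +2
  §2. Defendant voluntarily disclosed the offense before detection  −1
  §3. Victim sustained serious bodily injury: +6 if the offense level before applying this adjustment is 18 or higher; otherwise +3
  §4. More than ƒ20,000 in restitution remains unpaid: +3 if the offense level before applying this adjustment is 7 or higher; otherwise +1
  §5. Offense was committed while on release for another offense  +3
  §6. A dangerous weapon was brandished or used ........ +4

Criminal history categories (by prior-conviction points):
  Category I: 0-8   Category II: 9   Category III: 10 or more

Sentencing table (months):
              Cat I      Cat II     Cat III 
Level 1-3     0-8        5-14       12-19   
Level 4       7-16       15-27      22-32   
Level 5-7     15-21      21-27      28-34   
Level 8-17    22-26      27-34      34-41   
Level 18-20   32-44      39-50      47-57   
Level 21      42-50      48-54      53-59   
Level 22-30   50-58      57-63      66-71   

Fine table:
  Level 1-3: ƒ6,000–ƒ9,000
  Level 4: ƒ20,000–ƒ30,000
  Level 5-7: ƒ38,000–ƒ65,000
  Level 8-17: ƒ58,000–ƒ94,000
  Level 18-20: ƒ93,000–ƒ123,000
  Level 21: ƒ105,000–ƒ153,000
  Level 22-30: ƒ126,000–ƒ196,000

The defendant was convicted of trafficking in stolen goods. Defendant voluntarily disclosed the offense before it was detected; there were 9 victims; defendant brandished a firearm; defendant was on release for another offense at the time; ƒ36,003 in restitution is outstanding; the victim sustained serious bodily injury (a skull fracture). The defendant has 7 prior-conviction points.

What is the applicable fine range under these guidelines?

ƒ93,000–ƒ123,000

Base offense level for trafficking in stolen goods: 5.
§1 applies: 5 + 2 = 7.
§2 applies: 7 − 1 = 6.
§3 applies (level before this adjustment is 6 < 18, so +3): 6 + 3 = 9.
§4 applies (level before this adjustment is 9 ≥ 7, so +3): 9 + 3 = 12.
§5 applies: 12 + 3 = 15.
§6 applies: 15 + 4 = 19.
Final offense level: 19.
Level 19 falls in the 18-20 band.
Fine table: Level 18-20 → ƒ93,000–ƒ123,000.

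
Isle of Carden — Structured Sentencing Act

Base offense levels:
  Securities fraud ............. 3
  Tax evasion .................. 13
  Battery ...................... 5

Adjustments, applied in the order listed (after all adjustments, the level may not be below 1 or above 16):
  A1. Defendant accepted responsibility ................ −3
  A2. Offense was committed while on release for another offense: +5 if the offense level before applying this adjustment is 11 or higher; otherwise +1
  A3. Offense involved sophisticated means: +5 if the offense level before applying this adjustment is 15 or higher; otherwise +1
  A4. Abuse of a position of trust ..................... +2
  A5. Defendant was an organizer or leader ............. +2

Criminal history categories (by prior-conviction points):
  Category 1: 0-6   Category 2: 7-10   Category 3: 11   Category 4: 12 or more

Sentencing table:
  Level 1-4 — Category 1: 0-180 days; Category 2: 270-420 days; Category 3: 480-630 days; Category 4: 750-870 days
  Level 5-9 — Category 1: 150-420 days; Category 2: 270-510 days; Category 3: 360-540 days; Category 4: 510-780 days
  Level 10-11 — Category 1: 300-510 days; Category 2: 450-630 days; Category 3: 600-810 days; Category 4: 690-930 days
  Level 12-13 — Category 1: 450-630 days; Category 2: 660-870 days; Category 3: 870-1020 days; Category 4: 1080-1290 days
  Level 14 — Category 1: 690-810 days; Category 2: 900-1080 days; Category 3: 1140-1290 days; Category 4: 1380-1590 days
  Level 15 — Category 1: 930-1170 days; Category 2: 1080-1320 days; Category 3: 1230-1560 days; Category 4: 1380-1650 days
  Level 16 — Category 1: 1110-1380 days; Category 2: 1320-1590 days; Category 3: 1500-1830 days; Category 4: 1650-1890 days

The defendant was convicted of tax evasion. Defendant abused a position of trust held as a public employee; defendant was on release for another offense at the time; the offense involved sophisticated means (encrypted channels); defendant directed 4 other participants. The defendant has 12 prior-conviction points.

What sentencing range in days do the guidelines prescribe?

Base offense level for tax evasion: 13.
A1 does not apply.
A2 applies (level before this adjustment is 13 ≥ 11, so +5): 13 + 5 = 18.
A3 applies (level before this adjustment is 18 ≥ 15, so +5): 18 + 5 = 23.
A4 applies: 23 + 2 = 25.
A5 applies: 25 + 2 = 27.
Level 27 exceeds the maximum of 16; capped at 16.
Final offense level: 16.
Criminal history: 12 prior points → Category 4 (12+).
Level 16 falls in the 16 band.
Grid: Level 16 × Category 4 = 1650-1890 days.

1650-1890 days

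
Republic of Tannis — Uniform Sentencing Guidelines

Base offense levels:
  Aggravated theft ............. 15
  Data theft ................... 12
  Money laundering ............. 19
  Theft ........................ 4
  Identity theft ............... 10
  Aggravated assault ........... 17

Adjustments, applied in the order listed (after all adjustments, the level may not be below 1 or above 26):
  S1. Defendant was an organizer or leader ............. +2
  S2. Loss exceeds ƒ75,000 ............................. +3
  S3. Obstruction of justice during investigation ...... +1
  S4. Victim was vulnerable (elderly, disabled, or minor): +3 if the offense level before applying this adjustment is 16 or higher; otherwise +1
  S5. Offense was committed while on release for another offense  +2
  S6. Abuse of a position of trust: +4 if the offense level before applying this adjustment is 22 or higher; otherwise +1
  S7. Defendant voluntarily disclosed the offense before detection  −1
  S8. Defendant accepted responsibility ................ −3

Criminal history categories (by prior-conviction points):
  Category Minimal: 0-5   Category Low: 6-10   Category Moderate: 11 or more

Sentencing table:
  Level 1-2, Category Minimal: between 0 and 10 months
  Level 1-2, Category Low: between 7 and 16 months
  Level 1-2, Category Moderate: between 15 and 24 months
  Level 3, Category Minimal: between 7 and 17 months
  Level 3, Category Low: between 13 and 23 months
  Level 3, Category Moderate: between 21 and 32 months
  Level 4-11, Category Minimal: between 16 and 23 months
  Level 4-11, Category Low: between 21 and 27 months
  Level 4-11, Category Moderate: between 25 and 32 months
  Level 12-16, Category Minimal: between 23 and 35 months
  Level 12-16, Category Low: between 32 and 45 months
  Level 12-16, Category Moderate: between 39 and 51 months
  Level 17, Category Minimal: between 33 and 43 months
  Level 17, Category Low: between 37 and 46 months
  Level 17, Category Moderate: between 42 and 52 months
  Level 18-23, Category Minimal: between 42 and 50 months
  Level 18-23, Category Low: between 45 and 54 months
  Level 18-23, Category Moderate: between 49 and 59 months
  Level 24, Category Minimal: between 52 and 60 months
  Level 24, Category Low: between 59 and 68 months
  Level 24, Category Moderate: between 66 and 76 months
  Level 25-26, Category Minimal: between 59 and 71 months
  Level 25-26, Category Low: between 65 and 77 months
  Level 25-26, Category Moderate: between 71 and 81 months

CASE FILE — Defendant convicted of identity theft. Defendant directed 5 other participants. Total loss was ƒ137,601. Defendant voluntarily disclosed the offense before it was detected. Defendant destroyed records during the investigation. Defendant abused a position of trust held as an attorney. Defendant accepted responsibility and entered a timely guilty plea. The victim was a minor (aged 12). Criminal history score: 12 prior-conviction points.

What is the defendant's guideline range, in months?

39-51 months

Base offense level for identity theft: 10.
S1 applies: 10 + 2 = 12.
S2 applies: 12 + 3 = 15.
S3 applies: 15 + 1 = 16.
S4 applies (level before this adjustment is 16 ≥ 16, so +3): 16 + 3 = 19.
S5 does not apply.
S6 applies (level before this adjustment is 19 < 22, so +1): 19 + 1 = 20.
S7 applies: 20 − 1 = 19.
S8 applies: 19 − 3 = 16.
Final offense level: 16.
Criminal history: 12 prior points → Category Moderate (11+).
Level 16 falls in the 12-16 band.
Grid: Level 12-16 × Category Moderate = 39-51 months.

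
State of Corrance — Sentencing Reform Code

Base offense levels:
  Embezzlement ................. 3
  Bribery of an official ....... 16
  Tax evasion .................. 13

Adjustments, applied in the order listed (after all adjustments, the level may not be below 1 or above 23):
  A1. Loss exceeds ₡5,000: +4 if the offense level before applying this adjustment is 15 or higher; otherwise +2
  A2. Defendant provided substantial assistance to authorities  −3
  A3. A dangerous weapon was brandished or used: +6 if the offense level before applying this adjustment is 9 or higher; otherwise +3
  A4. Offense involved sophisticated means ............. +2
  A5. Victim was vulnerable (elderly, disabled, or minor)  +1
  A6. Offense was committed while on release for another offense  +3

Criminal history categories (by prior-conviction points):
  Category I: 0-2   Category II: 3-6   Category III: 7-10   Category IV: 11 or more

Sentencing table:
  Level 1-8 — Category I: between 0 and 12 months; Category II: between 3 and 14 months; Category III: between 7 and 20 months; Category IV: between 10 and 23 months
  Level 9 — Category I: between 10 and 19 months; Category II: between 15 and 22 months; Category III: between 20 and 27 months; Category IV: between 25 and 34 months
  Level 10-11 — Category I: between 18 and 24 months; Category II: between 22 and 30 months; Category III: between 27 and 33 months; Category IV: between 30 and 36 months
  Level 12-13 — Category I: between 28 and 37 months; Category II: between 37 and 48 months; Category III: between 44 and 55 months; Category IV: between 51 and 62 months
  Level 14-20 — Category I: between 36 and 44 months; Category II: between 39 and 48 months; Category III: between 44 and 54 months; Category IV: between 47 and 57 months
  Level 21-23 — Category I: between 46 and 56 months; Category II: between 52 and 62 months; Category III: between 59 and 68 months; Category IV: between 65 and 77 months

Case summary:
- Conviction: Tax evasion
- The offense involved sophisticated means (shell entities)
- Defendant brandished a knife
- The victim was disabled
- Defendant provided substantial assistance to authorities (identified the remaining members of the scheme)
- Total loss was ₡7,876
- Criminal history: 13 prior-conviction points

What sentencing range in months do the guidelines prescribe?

Base offense level for tax evasion: 13.
A1 applies (level before this adjustment is 13 < 15, so +2): 13 + 2 = 15.
A2 applies: 15 − 3 = 12.
A3 applies (level before this adjustment is 12 ≥ 9, so +6): 12 + 6 = 18.
A4 applies: 18 + 2 = 20.
A5 applies: 20 + 1 = 21.
A6 does not apply.
Final offense level: 21.
Criminal history: 13 prior points → Category IV (11+).
Level 21 falls in the 21-23 band.
Grid: Level 21-23 × Category IV = 65-77 months.

65-77 months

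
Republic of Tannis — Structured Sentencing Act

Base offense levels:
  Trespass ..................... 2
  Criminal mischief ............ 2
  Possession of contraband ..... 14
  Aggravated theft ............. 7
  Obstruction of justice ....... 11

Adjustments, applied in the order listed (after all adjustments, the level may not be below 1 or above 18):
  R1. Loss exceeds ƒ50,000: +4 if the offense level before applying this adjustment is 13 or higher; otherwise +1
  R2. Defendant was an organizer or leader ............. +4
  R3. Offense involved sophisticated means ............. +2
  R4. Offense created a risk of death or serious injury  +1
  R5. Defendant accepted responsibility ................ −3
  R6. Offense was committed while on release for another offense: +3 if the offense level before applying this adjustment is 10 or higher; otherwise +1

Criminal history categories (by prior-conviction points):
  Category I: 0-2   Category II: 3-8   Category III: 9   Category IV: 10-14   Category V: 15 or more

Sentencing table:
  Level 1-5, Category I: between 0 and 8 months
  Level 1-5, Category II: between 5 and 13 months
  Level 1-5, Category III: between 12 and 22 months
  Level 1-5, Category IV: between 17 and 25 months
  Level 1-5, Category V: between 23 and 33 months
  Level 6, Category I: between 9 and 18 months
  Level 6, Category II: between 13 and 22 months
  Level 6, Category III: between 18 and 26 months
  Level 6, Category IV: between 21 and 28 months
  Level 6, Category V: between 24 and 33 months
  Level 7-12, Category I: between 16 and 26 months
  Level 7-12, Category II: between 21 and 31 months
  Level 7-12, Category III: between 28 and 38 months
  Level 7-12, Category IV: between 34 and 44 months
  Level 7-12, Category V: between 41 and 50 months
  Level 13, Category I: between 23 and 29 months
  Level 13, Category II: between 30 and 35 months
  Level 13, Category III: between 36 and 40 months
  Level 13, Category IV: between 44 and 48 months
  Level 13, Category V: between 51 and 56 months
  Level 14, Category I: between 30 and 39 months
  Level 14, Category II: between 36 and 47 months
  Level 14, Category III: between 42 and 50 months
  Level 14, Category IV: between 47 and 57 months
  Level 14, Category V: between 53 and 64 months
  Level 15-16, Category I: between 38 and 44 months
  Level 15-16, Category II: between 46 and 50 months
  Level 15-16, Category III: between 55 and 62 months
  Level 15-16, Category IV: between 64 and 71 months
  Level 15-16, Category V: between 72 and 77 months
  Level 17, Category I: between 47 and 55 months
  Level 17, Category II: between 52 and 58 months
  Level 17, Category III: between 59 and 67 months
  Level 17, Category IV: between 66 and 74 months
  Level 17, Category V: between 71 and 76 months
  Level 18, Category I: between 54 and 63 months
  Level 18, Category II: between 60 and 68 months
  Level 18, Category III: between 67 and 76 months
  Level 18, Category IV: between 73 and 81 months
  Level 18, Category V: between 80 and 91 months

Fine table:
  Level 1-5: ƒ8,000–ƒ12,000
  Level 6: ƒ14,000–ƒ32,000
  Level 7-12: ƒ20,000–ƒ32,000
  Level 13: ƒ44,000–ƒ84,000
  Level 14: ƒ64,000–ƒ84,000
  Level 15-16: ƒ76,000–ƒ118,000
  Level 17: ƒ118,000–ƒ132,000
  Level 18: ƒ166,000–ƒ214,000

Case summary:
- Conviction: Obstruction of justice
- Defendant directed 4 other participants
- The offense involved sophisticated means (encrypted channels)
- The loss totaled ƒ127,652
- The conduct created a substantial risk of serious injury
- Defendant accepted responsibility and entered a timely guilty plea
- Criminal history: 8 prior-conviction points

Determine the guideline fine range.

Base offense level for obstruction of justice: 11.
R1 applies (level before this adjustment is 11 < 13, so +1): 11 + 1 = 12.
R2 applies: 12 + 4 = 16.
R3 applies: 16 + 2 = 18.
R4 applies: 18 + 1 = 19.
R5 applies: 19 − 3 = 16.
R6 does not apply.
Final offense level: 16.
Level 16 falls in the 15-16 band.
Fine table: Level 15-16 → ƒ76,000–ƒ118,000.

ƒ76,000–ƒ118,000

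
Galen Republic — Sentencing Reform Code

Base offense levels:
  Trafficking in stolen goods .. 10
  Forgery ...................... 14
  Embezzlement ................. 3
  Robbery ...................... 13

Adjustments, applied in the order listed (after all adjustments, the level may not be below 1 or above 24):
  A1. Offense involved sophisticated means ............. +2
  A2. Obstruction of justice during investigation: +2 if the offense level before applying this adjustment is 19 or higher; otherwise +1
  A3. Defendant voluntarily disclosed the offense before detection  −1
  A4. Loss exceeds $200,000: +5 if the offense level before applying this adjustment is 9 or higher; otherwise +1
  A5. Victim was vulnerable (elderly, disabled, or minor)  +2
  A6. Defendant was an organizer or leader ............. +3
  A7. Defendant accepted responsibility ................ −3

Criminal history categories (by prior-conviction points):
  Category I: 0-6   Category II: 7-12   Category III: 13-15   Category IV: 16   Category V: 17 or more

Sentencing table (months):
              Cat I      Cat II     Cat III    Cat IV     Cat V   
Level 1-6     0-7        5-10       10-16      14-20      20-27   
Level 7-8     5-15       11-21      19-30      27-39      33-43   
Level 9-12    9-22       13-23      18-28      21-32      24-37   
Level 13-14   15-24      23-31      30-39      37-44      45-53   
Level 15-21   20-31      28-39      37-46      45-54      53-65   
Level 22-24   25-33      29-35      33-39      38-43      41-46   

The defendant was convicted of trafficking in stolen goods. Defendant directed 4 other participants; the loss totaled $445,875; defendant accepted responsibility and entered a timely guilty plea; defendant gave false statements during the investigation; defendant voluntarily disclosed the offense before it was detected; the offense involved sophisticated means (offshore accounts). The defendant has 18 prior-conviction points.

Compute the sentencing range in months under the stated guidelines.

Base offense level for trafficking in stolen goods: 10.
A1 applies: 10 + 2 = 12.
A2 applies (level before this adjustment is 12 < 19, so +1): 12 + 1 = 13.
A3 applies: 13 − 1 = 12.
A4 applies (level before this adjustment is 12 ≥ 9, so +5): 12 + 5 = 17.
A5 does not apply.
A6 applies: 17 + 3 = 20.
A7 applies: 20 − 3 = 17.
Final offense level: 17.
Criminal history: 18 prior points → Category V (17+).
Level 17 falls in the 15-21 band.
Grid: Level 15-21 × Category V = 53-65 months.

53-65 months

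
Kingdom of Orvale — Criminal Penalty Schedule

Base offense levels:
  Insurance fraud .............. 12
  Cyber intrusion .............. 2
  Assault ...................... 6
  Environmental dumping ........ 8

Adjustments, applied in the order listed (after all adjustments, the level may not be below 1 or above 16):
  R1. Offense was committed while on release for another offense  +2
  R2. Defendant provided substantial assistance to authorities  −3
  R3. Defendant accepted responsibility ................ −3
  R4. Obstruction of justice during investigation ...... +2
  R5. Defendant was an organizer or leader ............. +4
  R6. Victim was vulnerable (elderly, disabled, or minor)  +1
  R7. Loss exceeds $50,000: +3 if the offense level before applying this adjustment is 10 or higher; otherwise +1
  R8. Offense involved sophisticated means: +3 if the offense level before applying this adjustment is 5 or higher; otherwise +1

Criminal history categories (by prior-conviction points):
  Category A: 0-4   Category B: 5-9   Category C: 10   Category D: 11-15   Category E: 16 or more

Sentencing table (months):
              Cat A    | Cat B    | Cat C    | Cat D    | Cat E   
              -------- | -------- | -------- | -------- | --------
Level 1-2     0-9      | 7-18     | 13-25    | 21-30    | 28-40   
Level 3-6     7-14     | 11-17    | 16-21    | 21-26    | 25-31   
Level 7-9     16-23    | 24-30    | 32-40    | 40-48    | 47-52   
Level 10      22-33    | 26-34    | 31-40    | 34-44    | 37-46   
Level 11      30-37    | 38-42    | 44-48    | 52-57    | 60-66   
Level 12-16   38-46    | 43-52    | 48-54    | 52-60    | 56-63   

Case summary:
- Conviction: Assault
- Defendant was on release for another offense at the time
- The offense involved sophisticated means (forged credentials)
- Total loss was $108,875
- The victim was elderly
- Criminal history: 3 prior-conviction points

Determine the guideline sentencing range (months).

38-46 months

Base offense level for assault: 6.
R1 applies: 6 + 2 = 8.
R4 does not apply.
R6 applies: 8 + 1 = 9.
R7 applies (level before this adjustment is 9 < 10, so +1): 9 + 1 = 10.
R8 applies (level before this adjustment is 10 ≥ 5, so +3): 10 + 3 = 13.
Final offense level: 13.
Criminal history: 3 prior points → Category A (0-4).
Level 13 falls in the 12-16 band.
Grid: Level 12-16 × Category A = 38-46 months.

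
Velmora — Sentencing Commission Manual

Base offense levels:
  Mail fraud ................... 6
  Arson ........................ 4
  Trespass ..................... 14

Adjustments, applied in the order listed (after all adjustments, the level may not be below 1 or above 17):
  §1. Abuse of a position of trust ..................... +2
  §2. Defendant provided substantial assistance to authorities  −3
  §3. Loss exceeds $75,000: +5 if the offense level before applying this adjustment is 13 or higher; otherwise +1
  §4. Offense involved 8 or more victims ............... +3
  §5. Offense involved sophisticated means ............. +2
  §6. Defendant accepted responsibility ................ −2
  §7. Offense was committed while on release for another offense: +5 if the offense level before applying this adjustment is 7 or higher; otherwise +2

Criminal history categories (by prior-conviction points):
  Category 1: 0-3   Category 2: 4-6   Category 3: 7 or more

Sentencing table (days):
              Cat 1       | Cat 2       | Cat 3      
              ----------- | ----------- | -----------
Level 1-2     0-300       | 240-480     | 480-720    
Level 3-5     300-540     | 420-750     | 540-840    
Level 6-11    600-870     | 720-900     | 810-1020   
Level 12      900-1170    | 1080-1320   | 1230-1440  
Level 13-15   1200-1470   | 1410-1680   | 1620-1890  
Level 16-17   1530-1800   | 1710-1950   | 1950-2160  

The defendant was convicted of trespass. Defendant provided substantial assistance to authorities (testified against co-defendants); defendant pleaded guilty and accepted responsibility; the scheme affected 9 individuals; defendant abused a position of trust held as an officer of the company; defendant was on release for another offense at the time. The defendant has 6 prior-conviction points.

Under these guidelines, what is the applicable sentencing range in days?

1710-1950 days

Base offense level for trespass: 14.
§1 applies: 14 + 2 = 16.
§2 applies: 16 − 3 = 13.
§3 does not apply.
§4 applies: 13 + 3 = 16.
§5 does not apply.
§6 applies: 16 − 2 = 14.
§7 applies (level before this adjustment is 14 ≥ 7, so +5): 14 + 5 = 19.
Level 19 exceeds the maximum of 17; capped at 17.
Final offense level: 17.
Criminal history: 6 prior points → Category 2 (4-6).
Level 17 falls in the 16-17 band.
Grid: Level 16-17 × Category 2 = 1710-1950 days.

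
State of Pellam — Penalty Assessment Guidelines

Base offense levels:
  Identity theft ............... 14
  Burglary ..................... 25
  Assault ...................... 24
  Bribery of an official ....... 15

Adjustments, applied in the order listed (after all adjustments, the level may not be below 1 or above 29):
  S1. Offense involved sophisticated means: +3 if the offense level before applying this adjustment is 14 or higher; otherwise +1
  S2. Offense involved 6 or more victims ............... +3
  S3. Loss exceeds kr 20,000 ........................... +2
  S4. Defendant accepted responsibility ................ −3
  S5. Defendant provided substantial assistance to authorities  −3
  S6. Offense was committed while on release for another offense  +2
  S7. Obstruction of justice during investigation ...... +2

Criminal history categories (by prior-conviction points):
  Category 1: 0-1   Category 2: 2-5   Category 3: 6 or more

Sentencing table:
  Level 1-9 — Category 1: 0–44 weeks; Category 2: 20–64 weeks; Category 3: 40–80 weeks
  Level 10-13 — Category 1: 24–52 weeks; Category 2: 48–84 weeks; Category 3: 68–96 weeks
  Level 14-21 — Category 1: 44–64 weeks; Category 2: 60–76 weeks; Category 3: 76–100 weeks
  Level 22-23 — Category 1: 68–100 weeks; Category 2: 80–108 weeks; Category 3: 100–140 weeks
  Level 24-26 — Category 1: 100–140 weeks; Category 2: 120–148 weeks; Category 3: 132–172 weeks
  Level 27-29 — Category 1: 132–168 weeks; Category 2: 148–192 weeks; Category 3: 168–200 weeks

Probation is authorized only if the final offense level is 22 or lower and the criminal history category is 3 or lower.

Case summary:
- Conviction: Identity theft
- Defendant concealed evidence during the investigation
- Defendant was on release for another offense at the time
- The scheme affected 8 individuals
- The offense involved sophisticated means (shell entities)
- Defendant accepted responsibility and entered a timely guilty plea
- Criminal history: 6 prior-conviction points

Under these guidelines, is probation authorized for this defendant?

Base offense level for identity theft: 14.
S1 applies (level before this adjustment is 14 ≥ 14, so +3): 14 + 3 = 17.
S2 applies: 17 + 3 = 20.
S4 applies: 20 − 3 = 17.
S5 does not apply.
S6 applies: 17 + 2 = 19.
S7 applies: 19 + 2 = 21.
Final offense level: 21.
Criminal history: 6 prior points → Category 3 (6+).
Level 21 falls in the 14-21 band.
Grid: Level 14-21 × Category 3 = 76-100 weeks.
Probation check: level 21 ≤ 22 and category 3 ≤ 3 → eligible.

Yes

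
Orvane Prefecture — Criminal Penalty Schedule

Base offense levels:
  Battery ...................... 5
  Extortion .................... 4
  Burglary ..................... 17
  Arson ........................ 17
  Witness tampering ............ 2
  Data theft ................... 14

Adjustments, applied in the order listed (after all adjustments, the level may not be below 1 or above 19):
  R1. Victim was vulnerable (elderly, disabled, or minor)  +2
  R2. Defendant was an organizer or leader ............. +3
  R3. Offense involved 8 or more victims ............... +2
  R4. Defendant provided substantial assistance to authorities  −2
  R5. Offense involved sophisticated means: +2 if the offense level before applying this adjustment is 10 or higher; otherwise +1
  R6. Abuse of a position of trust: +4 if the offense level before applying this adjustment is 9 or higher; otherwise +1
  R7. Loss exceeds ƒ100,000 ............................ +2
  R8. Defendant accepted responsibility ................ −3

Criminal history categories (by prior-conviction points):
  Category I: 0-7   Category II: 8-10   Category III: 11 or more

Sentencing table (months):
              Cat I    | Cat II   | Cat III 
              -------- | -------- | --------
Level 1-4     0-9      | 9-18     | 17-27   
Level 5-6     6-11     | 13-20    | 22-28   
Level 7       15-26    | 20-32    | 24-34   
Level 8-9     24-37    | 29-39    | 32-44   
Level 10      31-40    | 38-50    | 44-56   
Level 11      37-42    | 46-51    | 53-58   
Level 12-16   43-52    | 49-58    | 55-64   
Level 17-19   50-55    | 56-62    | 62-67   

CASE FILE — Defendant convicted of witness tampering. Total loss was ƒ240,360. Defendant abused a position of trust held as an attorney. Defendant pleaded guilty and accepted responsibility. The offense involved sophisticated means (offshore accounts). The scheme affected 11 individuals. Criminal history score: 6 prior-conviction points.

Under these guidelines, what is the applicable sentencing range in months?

6-11 months

Base offense level for witness tampering: 2.
R1 does not apply.
R2 does not apply.
R3 applies: 2 + 2 = 4.
R4 does not apply.
R5 applies (level before this adjustment is 4 < 10, so +1): 4 + 1 = 5.
R6 applies (level before this adjustment is 5 < 9, so +1): 5 + 1 = 6.
R7 applies: 6 + 2 = 8.
R8 applies: 8 − 3 = 5.
Final offense level: 5.
Criminal history: 6 prior points → Category I (0-7).
Level 5 falls in the 5-6 band.
Grid: Level 5-6 × Category I = 6-11 months.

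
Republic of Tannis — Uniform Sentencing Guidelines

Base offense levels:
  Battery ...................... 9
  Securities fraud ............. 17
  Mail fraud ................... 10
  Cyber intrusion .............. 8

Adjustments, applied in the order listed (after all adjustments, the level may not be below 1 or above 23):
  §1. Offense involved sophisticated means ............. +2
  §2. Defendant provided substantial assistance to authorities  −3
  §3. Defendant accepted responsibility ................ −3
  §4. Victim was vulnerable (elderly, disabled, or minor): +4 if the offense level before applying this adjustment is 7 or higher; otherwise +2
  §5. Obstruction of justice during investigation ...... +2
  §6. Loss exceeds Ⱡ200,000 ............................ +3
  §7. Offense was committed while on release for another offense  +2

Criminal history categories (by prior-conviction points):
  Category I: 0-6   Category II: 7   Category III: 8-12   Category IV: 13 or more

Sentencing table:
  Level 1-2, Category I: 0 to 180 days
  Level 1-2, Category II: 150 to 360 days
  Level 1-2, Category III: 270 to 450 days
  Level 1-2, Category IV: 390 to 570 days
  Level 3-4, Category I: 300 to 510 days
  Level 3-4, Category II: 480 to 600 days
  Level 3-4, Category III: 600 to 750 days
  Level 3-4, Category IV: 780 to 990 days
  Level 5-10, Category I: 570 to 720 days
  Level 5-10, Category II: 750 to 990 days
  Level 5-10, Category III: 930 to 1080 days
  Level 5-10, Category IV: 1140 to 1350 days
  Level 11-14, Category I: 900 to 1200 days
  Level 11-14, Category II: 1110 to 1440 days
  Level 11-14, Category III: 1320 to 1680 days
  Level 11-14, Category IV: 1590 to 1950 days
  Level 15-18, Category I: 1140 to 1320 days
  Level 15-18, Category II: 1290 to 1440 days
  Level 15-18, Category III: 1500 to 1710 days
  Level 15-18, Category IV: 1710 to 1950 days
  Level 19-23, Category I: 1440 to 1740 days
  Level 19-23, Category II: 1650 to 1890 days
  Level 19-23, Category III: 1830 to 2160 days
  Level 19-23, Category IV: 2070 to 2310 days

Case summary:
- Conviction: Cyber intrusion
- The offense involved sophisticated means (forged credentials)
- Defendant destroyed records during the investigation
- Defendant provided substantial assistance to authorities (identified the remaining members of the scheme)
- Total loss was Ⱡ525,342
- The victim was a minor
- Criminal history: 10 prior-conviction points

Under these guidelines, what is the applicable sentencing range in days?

1500-1710 days

Base offense level for cyber intrusion: 8.
§1 applies: 8 + 2 = 10.
§2 applies: 10 − 3 = 7.
§4 applies (level before this adjustment is 7 ≥ 7, so +4): 7 + 4 = 11.
§5 applies: 11 + 2 = 13.
§6 applies: 13 + 3 = 16.
Final offense level: 16.
Criminal history: 10 prior points → Category III (8-12).
Level 16 falls in the 15-18 band.
Grid: Level 15-18 × Category III = 1500-1710 days.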